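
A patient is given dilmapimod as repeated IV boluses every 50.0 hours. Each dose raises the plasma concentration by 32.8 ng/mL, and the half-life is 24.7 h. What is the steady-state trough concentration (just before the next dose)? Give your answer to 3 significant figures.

k = ln 2 / 24.7 = 0.02806 h⁻¹
Fraction remaining after one interval: e^(−kτ) = e^(−0.02806 × 50.0) = 0.2458
R = 1 / (1 − 0.2458) = 1.326
Css,max = 32.8 × 1.326 = 43.49 ng/mL
Css,min = Css,max × e^(−kτ) = 43.49 × 0.2458 ≈ 10.7 ng/mL

10.7 ng/mL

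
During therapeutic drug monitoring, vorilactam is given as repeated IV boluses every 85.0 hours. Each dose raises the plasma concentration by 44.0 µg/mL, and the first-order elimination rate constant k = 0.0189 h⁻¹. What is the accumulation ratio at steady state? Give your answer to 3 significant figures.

1.25

Fraction remaining after one interval: e^(−kτ) = e^(−0.01890 × 85.0) = 0.2006
R = 1 / (1 − 0.2006) = 1 / 0.7994 ≈ 1.25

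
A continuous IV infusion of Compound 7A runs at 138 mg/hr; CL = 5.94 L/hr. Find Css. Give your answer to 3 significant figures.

23.2 mg/L

Css = infusion rate / CL = 138 / 5.94 ≈ 23.2 mg/L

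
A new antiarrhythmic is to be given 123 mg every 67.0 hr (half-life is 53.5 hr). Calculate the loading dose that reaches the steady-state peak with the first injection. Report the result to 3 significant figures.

k = ln 2 / 53.5 = 0.01296 hr⁻¹
Accumulation ratio R = 1 / (1 − e^(−kτ)) = 1 / (1 − e^(−0.01296×67.0)) = 1 / (1 − 0.4198) = 1.723
Loading dose = maintenance dose × R = 123 × 1.723 ≈ 212 mg

212 mg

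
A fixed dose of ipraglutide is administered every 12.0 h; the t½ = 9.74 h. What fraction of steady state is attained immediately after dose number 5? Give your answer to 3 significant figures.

0.986

k = ln 2 / 9.74 = 0.07117 h⁻¹
f_n = 1 − e^(−nkτ) = 1 − e^(−5 × 0.07117 × 12.0) = 1 − e^(−4.270) = 1 − 0.01398 ≈ 0.986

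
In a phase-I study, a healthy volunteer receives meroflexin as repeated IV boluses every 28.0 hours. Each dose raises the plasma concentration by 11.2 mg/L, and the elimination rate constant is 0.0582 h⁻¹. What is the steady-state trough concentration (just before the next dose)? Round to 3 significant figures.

Fraction remaining after one interval: e^(−kτ) = e^(−0.05820 × 28.0) = 0.1960
R = 1 / (1 − 0.1960) = 1.244
Css,max = 11.2 × 1.244 = 13.93 mg/L
Css,min = Css,max × e^(−kτ) = 13.93 × 0.1960 ≈ 2.73 mg/L

2.73 mg/L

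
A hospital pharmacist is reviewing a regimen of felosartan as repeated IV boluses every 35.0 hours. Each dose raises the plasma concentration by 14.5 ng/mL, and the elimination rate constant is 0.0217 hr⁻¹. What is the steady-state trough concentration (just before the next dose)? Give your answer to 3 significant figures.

12.8 ng/mL

Fraction remaining after one interval: e^(−kτ) = e^(−0.02170 × 35.0) = 0.4679
R = 1 / (1 − 0.4679) = 1.879
Css,max = 14.5 × 1.879 = 27.25 ng/mL
Css,min = Css,max × e^(−kτ) = 27.25 × 0.4679 ≈ 12.8 ng/mL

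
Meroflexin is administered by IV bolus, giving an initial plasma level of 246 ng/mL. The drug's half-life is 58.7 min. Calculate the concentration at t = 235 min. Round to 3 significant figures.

15.3 ng/mL

k = ln 2 / 58.7 = 0.01181 min⁻¹
C(t) = C₀ e^(−kt) = 246 × e^(−0.01181 × 235) = 246 × e^(−2.775) = 246 × 0.06235 ≈ 15.3 ng/mL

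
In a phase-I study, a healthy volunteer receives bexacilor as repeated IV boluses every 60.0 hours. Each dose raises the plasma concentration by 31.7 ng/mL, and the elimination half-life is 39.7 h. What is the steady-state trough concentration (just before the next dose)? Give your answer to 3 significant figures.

17.1 ng/mL

k = ln 2 / 39.7 = 0.01746 h⁻¹
Fraction remaining after one interval: e^(−kτ) = e^(−0.01746 × 60.0) = 0.3508
R = 1 / (1 − 0.3508) = 1.540
Css,max = 31.7 × 1.540 = 48.83 ng/mL
Css,min = Css,max × e^(−kτ) = 48.83 × 0.3508 ≈ 17.1 ng/mL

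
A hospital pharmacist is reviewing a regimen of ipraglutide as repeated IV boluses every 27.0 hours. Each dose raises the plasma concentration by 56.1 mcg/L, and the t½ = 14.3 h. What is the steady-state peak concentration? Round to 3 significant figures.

k = ln 2 / 14.3 = 0.04847 h⁻¹
Fraction remaining after one interval: e^(−kτ) = e^(−0.04847 × 27.0) = 0.2702
R = 1 / (1 − 0.2702) = 1.370
Css,max = 56.1 × 1.370 ≈ 76.9 mcg/L

76.9 mcg/L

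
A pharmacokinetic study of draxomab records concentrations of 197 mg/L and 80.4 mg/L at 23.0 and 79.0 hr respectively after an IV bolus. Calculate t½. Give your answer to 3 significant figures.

k = ln(C₁/C₂) / (t₂ − t₁) = ln(197/80.4) / (79.0 − 23.0)
  = 0.8962 / 56.00 = 0.01600 hr⁻¹
t½ = ln 2 / k = ln 2 / 0.01600 ≈ 43.3 hours

43.3 hours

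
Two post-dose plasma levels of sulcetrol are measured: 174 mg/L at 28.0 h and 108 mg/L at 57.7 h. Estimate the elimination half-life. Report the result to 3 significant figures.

k = ln(C₁/C₂) / (t₂ − t₁) = ln(174/108) / (57.7 − 28.0)
  = 0.4769 / 29.70 = 0.01606 h⁻¹
t½ = ln 2 / k = ln 2 / 0.01606 ≈ 43.2 hours

43.2 hours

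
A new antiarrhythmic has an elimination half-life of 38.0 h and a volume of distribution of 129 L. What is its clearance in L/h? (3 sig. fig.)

2.35 L/h

k = ln 2 / t½ = ln 2 / 38.0 = 0.01824 h⁻¹
CL = k · V = 0.01824 × 129 ≈ 2.35 L/h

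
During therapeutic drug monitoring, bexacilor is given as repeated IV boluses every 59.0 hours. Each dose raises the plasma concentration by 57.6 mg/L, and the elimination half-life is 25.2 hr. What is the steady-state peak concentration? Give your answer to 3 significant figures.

71.8 mg/L

k = ln 2 / 25.2 = 0.02751 hr⁻¹
Fraction remaining after one interval: e^(−kτ) = e^(−0.02751 × 59.0) = 0.1973
R = 1 / (1 − 0.1973) = 1.246
Css,max = 57.6 × 1.246 ≈ 71.8 mg/L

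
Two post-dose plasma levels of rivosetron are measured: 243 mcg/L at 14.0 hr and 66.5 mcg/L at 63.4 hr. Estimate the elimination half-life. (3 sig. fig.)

k = ln(C₁/C₂) / (t₂ − t₁) = ln(243/66.5) / (63.4 − 14.0)
  = 1.296 / 49.40 = 0.02623 hr⁻¹
t½ = ln 2 / k = ln 2 / 0.02623 ≈ 26.4 hours

26.4 hours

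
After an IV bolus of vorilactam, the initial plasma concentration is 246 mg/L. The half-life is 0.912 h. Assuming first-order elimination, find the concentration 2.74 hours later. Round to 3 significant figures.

k = ln 2 / 0.912 = 0.7600 h⁻¹
2.74 h is 3.004 half-lives, so C = 246 × (1/2)^3.004 = 246 × 0.1246 ≈ 30.7 mg/L

30.7 mg/L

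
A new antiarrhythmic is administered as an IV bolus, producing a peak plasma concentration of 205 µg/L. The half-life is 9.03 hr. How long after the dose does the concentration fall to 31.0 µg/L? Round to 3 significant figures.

24.6 hours

k = ln 2 / 9.03 = 0.07676 hr⁻¹
C(t) = C₀ e^(−kt)  ⇒  t = ln(C₀/C) / k
t = ln(205/31.0) / 0.07676 = 1.889 / 0.07676 ≈ 24.6 hours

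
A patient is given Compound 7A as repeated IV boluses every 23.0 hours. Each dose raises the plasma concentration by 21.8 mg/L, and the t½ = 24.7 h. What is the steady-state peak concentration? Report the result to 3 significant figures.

k = ln 2 / 24.7 = 0.02806 h⁻¹
Fraction remaining after one interval: e^(−kτ) = e^(−0.02806 × 23.0) = 0.5244
R = 1 / (1 − 0.5244) = 2.103
Css,max = 21.8 × 2.103 ≈ 45.8 mg/L

45.8 mg/L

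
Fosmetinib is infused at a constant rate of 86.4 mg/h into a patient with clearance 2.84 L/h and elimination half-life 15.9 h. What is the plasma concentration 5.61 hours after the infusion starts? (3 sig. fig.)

Css = rate / CL = 86.4 / 2.84 = 30.42 mg/L
k = ln 2 / 15.9 = 0.04359 h⁻¹
C(t) = Css (1 − e^(−kt)) = 30.42 × (1 − e^(−0.2446)) = 30.42 × 0.2170 ≈ 6.60 mg/L

6.60 mg/L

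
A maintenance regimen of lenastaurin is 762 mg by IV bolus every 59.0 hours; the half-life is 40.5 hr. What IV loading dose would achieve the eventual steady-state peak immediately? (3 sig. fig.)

k = ln 2 / 40.5 = 0.01711 hr⁻¹
Accumulation ratio R = 1 / (1 − e^(−kτ)) = 1 / (1 − e^(−0.01711×59.0)) = 1 / (1 − 0.3643) = 1.573
Loading dose = maintenance dose × R = 762 × 1.573 ≈ 1200 mg

1200 mg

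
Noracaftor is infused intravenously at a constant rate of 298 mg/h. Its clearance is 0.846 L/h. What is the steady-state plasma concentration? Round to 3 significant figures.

352 mg/L

Css = infusion rate / CL = 298 / 0.846 ≈ 352 mg/L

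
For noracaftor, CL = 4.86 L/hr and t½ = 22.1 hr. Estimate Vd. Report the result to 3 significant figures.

k = ln 2 / t½ = ln 2 / 22.1 = 0.03136 hr⁻¹
V = CL / k = 4.86 / 0.03136 ≈ 155 L

155 L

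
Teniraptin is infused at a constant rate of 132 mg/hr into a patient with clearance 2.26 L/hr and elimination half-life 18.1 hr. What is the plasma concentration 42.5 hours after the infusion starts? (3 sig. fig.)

46.9 µg/mL

Css = rate / CL = 132 / 2.26 = 58.41 µg/mL
k = ln 2 / 18.1 = 0.03830 hr⁻¹
C(t) = Css (1 − e^(−kt)) = 58.41 × (1 − e^(−1.628)) = 58.41 × 0.8036 ≈ 46.9 µg/mL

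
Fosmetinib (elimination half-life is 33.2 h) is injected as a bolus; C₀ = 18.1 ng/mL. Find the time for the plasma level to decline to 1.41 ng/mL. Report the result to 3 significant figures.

k = ln 2 / 33.2 = 0.02088 h⁻¹
C(t) = C₀ e^(−kt)  ⇒  t = ln(C₀/C) / k
t = ln(18.1/1.41) / 0.02088 = 2.552 / 0.02088 ≈ 122 hours

122 hours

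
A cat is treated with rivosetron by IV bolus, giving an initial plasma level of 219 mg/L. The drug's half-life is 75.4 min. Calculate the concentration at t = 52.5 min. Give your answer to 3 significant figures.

k = ln 2 / 75.4 = 0.009193 min⁻¹
C(t) = C₀ e^(−kt) = 219 × e^(−0.009193 × 52.5) = 219 × e^(−0.4826) = 219 × 0.6172 ≈ 135 mg/L

135 mg/L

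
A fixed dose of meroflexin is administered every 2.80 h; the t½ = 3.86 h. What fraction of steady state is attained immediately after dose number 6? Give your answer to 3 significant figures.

0.951

k = ln 2 / 3.86 = 0.1796 h⁻¹
f_n = 1 − e^(−nkτ) = 1 − e^(−6 × 0.1796 × 2.80) = 1 − e^(−3.017) = 1 − 0.04896 ≈ 0.951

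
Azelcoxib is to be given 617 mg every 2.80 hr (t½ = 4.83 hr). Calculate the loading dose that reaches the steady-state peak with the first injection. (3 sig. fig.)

1860 mg

k = ln 2 / 4.83 = 0.1435 hr⁻¹
Accumulation ratio R = 1 / (1 − e^(−kτ)) = 1 / (1 − e^(−0.1435×2.80)) = 1 / (1 − 0.6691) = 3.022
Loading dose = maintenance dose × R = 617 × 3.022 ≈ 1860 mg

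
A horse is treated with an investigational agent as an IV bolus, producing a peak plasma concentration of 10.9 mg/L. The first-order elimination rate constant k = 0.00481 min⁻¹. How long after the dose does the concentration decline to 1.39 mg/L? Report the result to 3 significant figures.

C(t) = C₀ e^(−kt)  ⇒  t = ln(C₀/C) / k
t = ln(10.9/1.39) / 0.004810 = 2.059 / 0.004810 ≈ 428 minutes

428 minutes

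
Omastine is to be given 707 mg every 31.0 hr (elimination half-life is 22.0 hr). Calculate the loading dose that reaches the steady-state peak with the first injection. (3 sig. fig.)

1130 mg

k = ln 2 / 22.0 = 0.03151 hr⁻¹
Accumulation ratio R = 1 / (1 − e^(−kτ)) = 1 / (1 − e^(−0.03151×31.0)) = 1 / (1 − 0.3765) = 1.604
Loading dose = maintenance dose × R = 707 × 1.604 ≈ 1130 mg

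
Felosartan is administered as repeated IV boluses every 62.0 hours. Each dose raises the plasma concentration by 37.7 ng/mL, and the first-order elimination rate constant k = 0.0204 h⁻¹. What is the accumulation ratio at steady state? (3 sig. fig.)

Fraction remaining after one interval: e^(−kτ) = e^(−0.02040 × 62.0) = 0.2823
R = 1 / (1 − 0.2823) = 1 / 0.7177 ≈ 1.39

1.39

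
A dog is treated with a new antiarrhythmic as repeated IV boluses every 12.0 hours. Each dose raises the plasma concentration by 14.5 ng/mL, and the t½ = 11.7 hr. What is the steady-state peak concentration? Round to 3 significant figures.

k = ln 2 / 11.7 = 0.05924 hr⁻¹
Fraction remaining after one interval: e^(−kτ) = e^(−0.05924 × 12.0) = 0.4912
R = 1 / (1 − 0.4912) = 1.965
Css,max = 14.5 × 1.965 ≈ 28.5 ng/mL

28.5 ng/mL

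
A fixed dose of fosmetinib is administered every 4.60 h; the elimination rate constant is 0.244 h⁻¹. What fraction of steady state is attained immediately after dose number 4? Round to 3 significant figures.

f_n = 1 − e^(−nkτ) = 1 − e^(−4 × 0.2440 × 4.60) = 1 − e^(−4.490) = 1 − 0.01123 ≈ 0.989

0.989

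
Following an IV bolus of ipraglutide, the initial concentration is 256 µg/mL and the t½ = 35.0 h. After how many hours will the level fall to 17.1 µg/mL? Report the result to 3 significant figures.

k = ln 2 / 35.0 = 0.01980 h⁻¹
C(t) = C₀ e^(−kt)  ⇒  t = ln(C₀/C) / k
t = ln(256/17.1) / 0.01980 = 2.706 / 0.01980 ≈ 137 hours

137 hours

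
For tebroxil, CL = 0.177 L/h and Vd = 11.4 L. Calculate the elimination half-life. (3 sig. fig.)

44.6 hours

k = CL / V = 0.177 / 11.4 = 0.01553 h⁻¹
t½ = ln 2 / k = ln 2 / 0.01553 ≈ 44.6 hours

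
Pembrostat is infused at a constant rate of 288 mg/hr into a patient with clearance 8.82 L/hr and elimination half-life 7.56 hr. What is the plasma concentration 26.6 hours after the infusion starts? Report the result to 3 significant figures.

29.8 mg/L

Css = rate / CL = 288 / 8.82 = 32.65 mg/L
k = ln 2 / 7.56 = 0.09169 hr⁻¹
C(t) = Css (1 − e^(−kt)) = 32.65 × (1 − e^(−2.439)) = 32.65 × 0.9127 ≈ 29.8 mg/L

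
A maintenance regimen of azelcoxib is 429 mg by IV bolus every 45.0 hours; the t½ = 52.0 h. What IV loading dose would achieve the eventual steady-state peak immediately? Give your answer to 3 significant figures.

k = ln 2 / 52.0 = 0.01333 h⁻¹
Accumulation ratio R = 1 / (1 − e^(−kτ)) = 1 / (1 − e^(−0.01333×45.0)) = 1 / (1 − 0.5489) = 2.217
Loading dose = maintenance dose × R = 429 × 2.217 ≈ 951 mg

951 mg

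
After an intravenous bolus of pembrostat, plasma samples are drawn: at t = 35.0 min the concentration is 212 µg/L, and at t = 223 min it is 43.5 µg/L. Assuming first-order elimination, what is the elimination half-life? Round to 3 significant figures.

k = ln(C₁/C₂) / (t₂ − t₁) = ln(212/43.5) / (223 − 35.0)
  = 1.584 / 188.0 = 0.008425 min⁻¹
t½ = ln 2 / k = ln 2 / 0.008425 ≈ 82.3 minutes

82.3 minutes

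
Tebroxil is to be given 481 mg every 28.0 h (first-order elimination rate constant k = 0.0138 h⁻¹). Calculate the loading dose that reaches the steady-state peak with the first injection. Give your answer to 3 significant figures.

1500 mg

Accumulation ratio R = 1 / (1 − e^(−kτ)) = 1 / (1 − e^(−0.01380×28.0)) = 1 / (1 − 0.6795) = 3.120
Loading dose = maintenance dose × R = 481 × 3.120 ≈ 1500 mg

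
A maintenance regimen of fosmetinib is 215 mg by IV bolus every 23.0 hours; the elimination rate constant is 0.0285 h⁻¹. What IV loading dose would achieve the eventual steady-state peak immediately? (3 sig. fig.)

Accumulation ratio R = 1 / (1 − e^(−kτ)) = 1 / (1 − e^(−0.02850×23.0)) = 1 / (1 − 0.5192) = 2.080
Loading dose = maintenance dose × R = 215 × 2.080 ≈ 447 mg

447 mg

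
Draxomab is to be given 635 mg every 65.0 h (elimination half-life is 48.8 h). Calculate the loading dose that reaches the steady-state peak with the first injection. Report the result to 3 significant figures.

k = ln 2 / 48.8 = 0.01420 h⁻¹
Accumulation ratio R = 1 / (1 − e^(−kτ)) = 1 / (1 − e^(−0.01420×65.0)) = 1 / (1 − 0.3972) = 1.659
Loading dose = maintenance dose × R = 635 × 1.659 ≈ 1050 mg

1050 mg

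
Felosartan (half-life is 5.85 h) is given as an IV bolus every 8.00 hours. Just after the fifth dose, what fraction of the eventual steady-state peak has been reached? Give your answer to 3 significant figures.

k = ln 2 / 5.85 = 0.1185 h⁻¹
f_n = 1 − e^(−nkτ) = 1 − e^(−5 × 0.1185 × 8.00) = 1 − e^(−4.739) = 1 − 0.008743 ≈ 0.991

0.991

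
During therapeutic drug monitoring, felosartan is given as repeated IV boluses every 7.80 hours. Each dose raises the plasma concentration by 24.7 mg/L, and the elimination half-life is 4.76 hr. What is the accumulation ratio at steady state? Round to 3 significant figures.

k = ln 2 / 4.76 = 0.1456 hr⁻¹
Fraction remaining after one interval: e^(−kτ) = e^(−0.1456 × 7.80) = 0.3212
R = 1 / (1 − 0.3212) = 1 / 0.6788 ≈ 1.47

1.47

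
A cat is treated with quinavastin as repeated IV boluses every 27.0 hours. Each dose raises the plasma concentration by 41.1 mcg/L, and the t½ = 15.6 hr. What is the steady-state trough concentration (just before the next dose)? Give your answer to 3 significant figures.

17.7 mcg/L

k = ln 2 / 15.6 = 0.04443 hr⁻¹
Fraction remaining after one interval: e^(−kτ) = e^(−0.04443 × 27.0) = 0.3013
R = 1 / (1 − 0.3013) = 1.431
Css,max = 41.1 × 1.431 = 58.82 mcg/L
Css,min = Css,max × e^(−kτ) = 58.82 × 0.3013 ≈ 17.7 mcg/L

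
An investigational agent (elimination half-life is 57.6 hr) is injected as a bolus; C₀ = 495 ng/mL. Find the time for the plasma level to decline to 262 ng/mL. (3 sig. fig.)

k = ln 2 / 57.6 = 0.01203 hr⁻¹
C(t) = C₀ e^(−kt)  ⇒  t = ln(C₀/C) / k
t = ln(495/262) / 0.01203 = 0.6362 / 0.01203 ≈ 52.9 hours

52.9 hours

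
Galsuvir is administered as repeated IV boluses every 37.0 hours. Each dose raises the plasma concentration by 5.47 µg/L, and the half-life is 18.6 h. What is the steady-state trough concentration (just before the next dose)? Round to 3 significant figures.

k = ln 2 / 18.6 = 0.03727 h⁻¹
Fraction remaining after one interval: e^(−kτ) = e^(−0.03727 × 37.0) = 0.2519
R = 1 / (1 − 0.2519) = 1.337
Css,max = 5.47 × 1.337 = 7.312 µg/L
Css,min = Css,max × e^(−kτ) = 7.312 × 0.2519 ≈ 1.84 µg/L

1.84 µg/L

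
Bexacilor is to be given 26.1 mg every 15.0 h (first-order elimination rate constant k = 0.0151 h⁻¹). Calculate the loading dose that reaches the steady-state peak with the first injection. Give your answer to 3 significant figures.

129 mg

Accumulation ratio R = 1 / (1 − e^(−kτ)) = 1 / (1 − e^(−0.01510×15.0)) = 1 / (1 − 0.7973) = 4.934
Loading dose = maintenance dose × R = 26.1 × 4.934 ≈ 129 mg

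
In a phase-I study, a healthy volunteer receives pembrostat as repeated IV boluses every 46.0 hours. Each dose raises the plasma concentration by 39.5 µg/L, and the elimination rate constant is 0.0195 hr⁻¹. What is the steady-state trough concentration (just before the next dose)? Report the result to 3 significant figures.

27.2 µg/L

Fraction remaining after one interval: e^(−kτ) = e^(−0.01950 × 46.0) = 0.4078
R = 1 / (1 − 0.4078) = 1.689
Css,max = 39.5 × 1.689 = 66.70 µg/L
Css,min = Css,max × e^(−kτ) = 66.70 × 0.4078 ≈ 27.2 µg/L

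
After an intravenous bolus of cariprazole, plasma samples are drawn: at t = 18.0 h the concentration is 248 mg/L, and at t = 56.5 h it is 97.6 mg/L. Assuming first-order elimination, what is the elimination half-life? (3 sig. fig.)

28.6 hours

k = ln(C₁/C₂) / (t₂ − t₁) = ln(248/97.6) / (56.5 − 18.0)
  = 0.9326 / 38.50 = 0.02422 h⁻¹
t½ = ln 2 / k = ln 2 / 0.02422 ≈ 28.6 hours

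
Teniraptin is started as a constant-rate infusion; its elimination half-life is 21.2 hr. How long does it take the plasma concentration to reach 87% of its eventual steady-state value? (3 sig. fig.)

62.4 hours

k = ln 2 / 21.2 = 0.03270 hr⁻¹
f = 1 − e^(−kt)  ⇒  t = −ln(1 − f) / k
t = −ln(1 − 0.87) / 0.03270 = 2.040 / 0.03270 ≈ 62.4 hours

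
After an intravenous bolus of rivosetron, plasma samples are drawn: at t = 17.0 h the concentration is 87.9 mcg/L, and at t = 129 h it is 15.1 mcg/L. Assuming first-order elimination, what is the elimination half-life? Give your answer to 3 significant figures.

44.1 hours

k = ln(C₁/C₂) / (t₂ − t₁) = ln(87.9/15.1) / (129 − 17.0)
  = 1.762 / 112.0 = 0.01573 h⁻¹
t½ = ln 2 / k = ln 2 / 0.01573 ≈ 44.1 hours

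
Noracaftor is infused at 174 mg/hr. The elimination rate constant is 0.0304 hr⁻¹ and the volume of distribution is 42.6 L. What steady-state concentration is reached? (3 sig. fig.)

CL = k · V = 0.0304 × 42.6 = 1.295 L/hr
Css = rate / CL = 174 / 1.295 ≈ 134 mg/L

134 mg/L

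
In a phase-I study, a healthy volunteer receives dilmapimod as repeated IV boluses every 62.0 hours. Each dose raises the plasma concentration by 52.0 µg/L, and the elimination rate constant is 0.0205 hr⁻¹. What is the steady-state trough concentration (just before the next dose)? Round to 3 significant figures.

20.3 µg/L

Fraction remaining after one interval: e^(−kτ) = e^(−0.02050 × 62.0) = 0.2806
R = 1 / (1 − 0.2806) = 1.390
Css,max = 52.0 × 1.390 = 72.28 µg/L
Css,min = Css,max × e^(−kτ) = 72.28 × 0.2806 ≈ 20.3 µg/L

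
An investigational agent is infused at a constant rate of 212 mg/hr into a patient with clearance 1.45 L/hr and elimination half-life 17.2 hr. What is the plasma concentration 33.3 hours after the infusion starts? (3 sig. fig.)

Css = rate / CL = 212 / 1.45 = 146.2 mg/L
k = ln 2 / 17.2 = 0.04030 hr⁻¹
C(t) = Css (1 − e^(−kt)) = 146.2 × (1 − e^(−1.342)) = 146.2 × 0.7387 ≈ 108 mg/L

108 mg/L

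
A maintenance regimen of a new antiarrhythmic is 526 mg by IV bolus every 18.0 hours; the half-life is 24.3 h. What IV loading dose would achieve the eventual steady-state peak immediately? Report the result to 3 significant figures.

k = ln 2 / 24.3 = 0.02852 h⁻¹
Accumulation ratio R = 1 / (1 − e^(−kτ)) = 1 / (1 − e^(−0.02852×18.0)) = 1 / (1 − 0.5984) = 2.490
Loading dose = maintenance dose × R = 526 × 2.490 ≈ 1310 mg

1310 mg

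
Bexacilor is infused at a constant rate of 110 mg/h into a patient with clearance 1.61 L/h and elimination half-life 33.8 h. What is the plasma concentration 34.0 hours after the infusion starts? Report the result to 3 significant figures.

34.3 mg/L

Css = rate / CL = 110 / 1.61 = 68.32 mg/L
k = ln 2 / 33.8 = 0.02051 h⁻¹
C(t) = Css (1 − e^(−kt)) = 68.32 × (1 − e^(−0.6972)) = 68.32 × 0.5020 ≈ 34.3 mg/L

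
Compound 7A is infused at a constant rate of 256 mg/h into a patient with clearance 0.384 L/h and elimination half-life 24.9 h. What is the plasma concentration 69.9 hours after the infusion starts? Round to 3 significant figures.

Css = rate / CL = 256 / 0.384 = 666.7 µg/mL
k = ln 2 / 24.9 = 0.02784 h⁻¹
C(t) = Css (1 − e^(−kt)) = 666.7 × (1 − e^(−1.946)) = 666.7 × 0.8571 ≈ 571 µg/mL

571 µg/mL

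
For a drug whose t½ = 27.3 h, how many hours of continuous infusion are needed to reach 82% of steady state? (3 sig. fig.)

67.5 hours

k = ln 2 / 27.3 = 0.02539 h⁻¹
f = 1 − e^(−kt)  ⇒  t = −ln(1 − f) / k
t = −ln(1 − 0.82) / 0.02539 = 1.715 / 0.02539 ≈ 67.5 hours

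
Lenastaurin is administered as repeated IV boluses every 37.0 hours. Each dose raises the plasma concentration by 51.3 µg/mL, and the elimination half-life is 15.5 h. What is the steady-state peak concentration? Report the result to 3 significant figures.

k = ln 2 / 15.5 = 0.04472 h⁻¹
Fraction remaining after one interval: e^(−kτ) = e^(−0.04472 × 37.0) = 0.1912
R = 1 / (1 − 0.1912) = 1.236
Css,max = 51.3 × 1.236 ≈ 63.4 µg/mL

63.4 µg/mL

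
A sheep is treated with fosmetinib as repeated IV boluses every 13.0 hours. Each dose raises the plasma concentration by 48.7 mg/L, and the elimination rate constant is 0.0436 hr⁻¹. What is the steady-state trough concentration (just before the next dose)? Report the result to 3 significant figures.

Fraction remaining after one interval: e^(−kτ) = e^(−0.04360 × 13.0) = 0.5673
R = 1 / (1 − 0.5673) = 2.311
Css,max = 48.7 × 2.311 = 112.6 mg/L
Css,min = Css,max × e^(−kτ) = 112.6 × 0.5673 ≈ 63.9 mg/L

63.9 mg/L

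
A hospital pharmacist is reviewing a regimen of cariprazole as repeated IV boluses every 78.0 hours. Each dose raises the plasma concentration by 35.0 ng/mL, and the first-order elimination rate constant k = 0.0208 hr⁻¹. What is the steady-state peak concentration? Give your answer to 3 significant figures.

Fraction remaining after one interval: e^(−kτ) = e^(−0.02080 × 78.0) = 0.1974
R = 1 / (1 − 0.1974) = 1.246
Css,max = 35.0 × 1.246 ≈ 43.6 ng/mL

43.6 ng/mL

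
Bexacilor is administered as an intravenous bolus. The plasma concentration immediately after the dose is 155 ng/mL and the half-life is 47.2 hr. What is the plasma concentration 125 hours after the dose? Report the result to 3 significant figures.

k = ln 2 / 47.2 = 0.01469 hr⁻¹
C(t) = C₀ e^(−kt) = 155 × e^(−0.01469 × 125) = 155 × e^(−1.836) = 155 × 0.1595 ≈ 24.7 ng/mL

24.7 ng/mL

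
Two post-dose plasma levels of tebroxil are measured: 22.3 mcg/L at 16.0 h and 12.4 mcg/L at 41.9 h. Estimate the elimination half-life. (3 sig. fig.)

k = ln(C₁/C₂) / (t₂ − t₁) = ln(22.3/12.4) / (41.9 − 16.0)
  = 0.5869 / 25.90 = 0.02266 h⁻¹
t½ = ln 2 / k = ln 2 / 0.02266 ≈ 30.6 hours

30.6 hours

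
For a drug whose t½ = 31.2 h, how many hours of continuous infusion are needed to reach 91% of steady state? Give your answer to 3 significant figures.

108 hours

k = ln 2 / 31.2 = 0.02222 h⁻¹
f = 1 − e^(−kt)  ⇒  t = −ln(1 − f) / k
t = −ln(1 − 0.91) / 0.02222 = 2.408 / 0.02222 ≈ 108 hours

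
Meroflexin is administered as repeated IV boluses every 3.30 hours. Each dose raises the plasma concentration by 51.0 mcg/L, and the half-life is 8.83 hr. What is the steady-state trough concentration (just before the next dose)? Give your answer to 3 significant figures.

k = ln 2 / 8.83 = 0.07850 hr⁻¹
Fraction remaining after one interval: e^(−kτ) = e^(−0.07850 × 3.30) = 0.7718
R = 1 / (1 − 0.7718) = 4.382
Css,max = 51.0 × 4.382 = 223.5 mcg/L
Css,min = Css,max × e^(−kτ) = 223.5 × 0.7718 ≈ 172 mcg/L

172 mcg/L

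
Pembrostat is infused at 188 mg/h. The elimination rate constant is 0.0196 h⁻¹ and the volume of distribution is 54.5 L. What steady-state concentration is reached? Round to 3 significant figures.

CL = k · V = 0.0196 × 54.5 = 1.068 L/h
Css = rate / CL = 188 / 1.068 ≈ 176 mg/L

176 mg/L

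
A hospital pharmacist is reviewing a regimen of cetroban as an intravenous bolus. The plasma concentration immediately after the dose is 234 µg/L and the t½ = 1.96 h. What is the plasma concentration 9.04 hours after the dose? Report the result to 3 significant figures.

k = ln 2 / 1.96 = 0.3536 h⁻¹
C(t) = C₀ e^(−kt) = 234 × e^(−0.3536 × 9.04) = 234 × e^(−3.197) = 234 × 0.04089 ≈ 9.57 µg/L

9.57 µg/L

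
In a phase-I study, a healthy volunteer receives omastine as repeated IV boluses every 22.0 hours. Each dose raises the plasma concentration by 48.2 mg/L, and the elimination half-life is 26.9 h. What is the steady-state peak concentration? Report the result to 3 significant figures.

k = ln 2 / 26.9 = 0.02577 h⁻¹
Fraction remaining after one interval: e^(−kτ) = e^(−0.02577 × 22.0) = 0.5673
R = 1 / (1 − 0.5673) = 2.311
Css,max = 48.2 × 2.311 ≈ 111 mg/L

111 mg/L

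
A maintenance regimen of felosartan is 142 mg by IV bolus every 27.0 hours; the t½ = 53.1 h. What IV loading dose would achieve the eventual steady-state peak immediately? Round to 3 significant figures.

k = ln 2 / 53.1 = 0.01305 h⁻¹
Accumulation ratio R = 1 / (1 − e^(−kτ)) = 1 / (1 − e^(−0.01305×27.0)) = 1 / (1 − 0.7030) = 3.367
Loading dose = maintenance dose × R = 142 × 3.367 ≈ 478 mg

478 mg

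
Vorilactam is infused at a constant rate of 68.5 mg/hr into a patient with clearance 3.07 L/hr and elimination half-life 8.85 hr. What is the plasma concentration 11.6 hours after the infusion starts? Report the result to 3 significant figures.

Css = rate / CL = 68.5 / 3.07 = 22.31 mg/L
k = ln 2 / 8.85 = 0.07832 hr⁻¹
C(t) = Css (1 − e^(−kt)) = 22.31 × (1 − e^(−0.9085)) = 22.31 × 0.5969 ≈ 13.3 mg/L

13.3 mg/L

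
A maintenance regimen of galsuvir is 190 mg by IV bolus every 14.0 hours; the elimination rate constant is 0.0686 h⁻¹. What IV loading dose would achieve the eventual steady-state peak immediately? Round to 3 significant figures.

308 mg

Accumulation ratio R = 1 / (1 − e^(−kτ)) = 1 / (1 − e^(−0.06860×14.0)) = 1 / (1 − 0.3827) = 1.620
Loading dose = maintenance dose × R = 190 × 1.620 ≈ 308 mg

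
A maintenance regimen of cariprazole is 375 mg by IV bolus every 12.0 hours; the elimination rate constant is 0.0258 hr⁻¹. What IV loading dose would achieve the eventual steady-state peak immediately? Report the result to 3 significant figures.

1410 mg

Accumulation ratio R = 1 / (1 − e^(−kτ)) = 1 / (1 − e^(−0.02580×12.0)) = 1 / (1 − 0.7337) = 3.756
Loading dose = maintenance dose × R = 375 × 3.756 ≈ 1410 mg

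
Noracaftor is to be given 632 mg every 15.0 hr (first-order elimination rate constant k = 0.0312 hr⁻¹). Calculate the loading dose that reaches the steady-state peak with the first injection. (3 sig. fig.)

Accumulation ratio R = 1 / (1 − e^(−kτ)) = 1 / (1 − e^(−0.03120×15.0)) = 1 / (1 − 0.6263) = 2.676
Loading dose = maintenance dose × R = 632 × 2.676 ≈ 1690 mg

1690 mg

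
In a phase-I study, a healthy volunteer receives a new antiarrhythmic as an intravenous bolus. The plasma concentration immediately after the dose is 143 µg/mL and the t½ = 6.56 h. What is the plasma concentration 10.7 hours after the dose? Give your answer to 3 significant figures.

k = ln 2 / 6.56 = 0.1057 h⁻¹
10.7 h is 1.631 half-lives, so C = 143 × (1/2)^1.631 = 143 × 0.3228 ≈ 46.2 µg/mL

46.2 µg/mL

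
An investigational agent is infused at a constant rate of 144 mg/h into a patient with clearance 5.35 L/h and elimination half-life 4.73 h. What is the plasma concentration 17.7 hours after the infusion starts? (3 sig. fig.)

24.9 µg/mL

Css = rate / CL = 144 / 5.35 = 26.92 µg/mL
k = ln 2 / 4.73 = 0.1465 h⁻¹
C(t) = Css (1 − e^(−kt)) = 26.92 × (1 − e^(−2.594)) = 26.92 × 0.9253 ≈ 24.9 µg/mL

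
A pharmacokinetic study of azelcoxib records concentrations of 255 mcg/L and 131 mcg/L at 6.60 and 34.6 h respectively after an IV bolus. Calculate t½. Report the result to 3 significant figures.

29.1 hours

k = ln(C₁/C₂) / (t₂ − t₁) = ln(255/131) / (34.6 − 6.60)
  = 0.6661 / 28.00 = 0.02379 h⁻¹
t½ = ln 2 / k = ln 2 / 0.02379 ≈ 29.1 hours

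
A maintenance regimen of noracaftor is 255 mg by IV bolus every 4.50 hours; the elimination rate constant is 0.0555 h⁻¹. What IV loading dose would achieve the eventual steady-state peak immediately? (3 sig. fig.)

1150 mg

Accumulation ratio R = 1 / (1 − e^(−kτ)) = 1 / (1 − e^(−0.05550×4.50)) = 1 / (1 − 0.7790) = 4.525
Loading dose = maintenance dose × R = 255 × 4.525 ≈ 1150 mg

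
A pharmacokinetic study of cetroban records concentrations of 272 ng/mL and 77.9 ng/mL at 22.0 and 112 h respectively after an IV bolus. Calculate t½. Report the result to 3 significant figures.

49.9 hours

k = ln(C₁/C₂) / (t₂ − t₁) = ln(272/77.9) / (112 − 22.0)
  = 1.250 / 90.00 = 0.01389 h⁻¹
t½ = ln 2 / k = ln 2 / 0.01389 ≈ 49.9 hours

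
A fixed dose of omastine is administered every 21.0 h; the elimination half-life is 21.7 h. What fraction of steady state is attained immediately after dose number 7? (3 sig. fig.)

0.991

k = ln 2 / 21.7 = 0.03194 h⁻¹
f_n = 1 − e^(−nkτ) = 1 − e^(−7 × 0.03194 × 21.0) = 1 − e^(−4.696) = 1 − 0.009136 ≈ 0.991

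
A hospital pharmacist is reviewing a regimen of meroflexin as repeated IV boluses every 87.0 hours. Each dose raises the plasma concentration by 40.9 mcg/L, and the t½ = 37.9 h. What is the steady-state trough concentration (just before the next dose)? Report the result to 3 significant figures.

10.5 mcg/L

k = ln 2 / 37.9 = 0.01829 h⁻¹
Fraction remaining after one interval: e^(−kτ) = e^(−0.01829 × 87.0) = 0.2037
R = 1 / (1 − 0.2037) = 1.256
Css,max = 40.9 × 1.256 = 51.36 mcg/L
Css,min = Css,max × e^(−kτ) = 51.36 × 0.2037 ≈ 10.5 mcg/L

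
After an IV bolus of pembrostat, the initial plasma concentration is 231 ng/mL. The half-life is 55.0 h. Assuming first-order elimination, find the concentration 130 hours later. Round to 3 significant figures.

44.9 ng/mL

k = ln 2 / 55.0 = 0.01260 h⁻¹
C(t) = C₀ e^(−kt) = 231 × e^(−0.01260 × 130) = 231 × e^(−1.638) = 231 × 0.1943 ≈ 44.9 ng/mL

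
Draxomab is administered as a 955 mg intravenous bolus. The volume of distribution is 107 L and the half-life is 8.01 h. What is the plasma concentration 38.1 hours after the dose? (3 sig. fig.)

0.330 µg/mL

C₀ = dose / V = 955 / 107 = 8.925 µg/mL
k = ln 2 / 8.01 = 0.08654 h⁻¹
C(t) = C₀ e^(−kt) = 8.925 × e^(−0.08654 × 38.1) = 8.925 × e^(−3.297) = 8.925 × 0.03699 ≈ 0.330 µg/mL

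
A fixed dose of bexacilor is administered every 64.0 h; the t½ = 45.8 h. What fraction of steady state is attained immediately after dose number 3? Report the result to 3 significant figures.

0.945

k = ln 2 / 45.8 = 0.01513 h⁻¹
f_n = 1 − e^(−nkτ) = 1 − e^(−3 × 0.01513 × 64.0) = 1 − e^(−2.906) = 1 − 0.05471 ≈ 0.945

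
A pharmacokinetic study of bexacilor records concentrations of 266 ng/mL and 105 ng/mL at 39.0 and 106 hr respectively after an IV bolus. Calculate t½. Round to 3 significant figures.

k = ln(C₁/C₂) / (t₂ − t₁) = ln(266/105) / (106 − 39.0)
  = 0.9295 / 67.00 = 0.01387 hr⁻¹
t½ = ln 2 / k = ln 2 / 0.01387 ≈ 50.0 hours

50.0 hours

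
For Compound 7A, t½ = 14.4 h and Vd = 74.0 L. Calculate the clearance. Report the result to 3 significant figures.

3.56 L/h

k = ln 2 / t½ = ln 2 / 14.4 = 0.04814 h⁻¹
CL = k · V = 0.04814 × 74.0 ≈ 3.56 L/h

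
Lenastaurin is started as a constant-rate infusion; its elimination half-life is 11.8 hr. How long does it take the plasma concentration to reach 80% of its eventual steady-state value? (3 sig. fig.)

27.4 hours

k = ln 2 / 11.8 = 0.05874 hr⁻¹
f = 1 − e^(−kt)  ⇒  t = −ln(1 − f) / k
t = −ln(1 − 0.8) / 0.05874 = 1.609 / 0.05874 ≈ 27.4 hours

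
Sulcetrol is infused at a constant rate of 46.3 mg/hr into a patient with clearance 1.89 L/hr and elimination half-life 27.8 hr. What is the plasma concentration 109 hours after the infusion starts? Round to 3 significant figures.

Css = rate / CL = 46.3 / 1.89 = 24.50 mg/L
k = ln 2 / 27.8 = 0.02493 hr⁻¹
C(t) = Css (1 − e^(−kt)) = 24.50 × (1 − e^(−2.718)) = 24.50 × 0.9340 ≈ 22.9 mg/L

22.9 mg/L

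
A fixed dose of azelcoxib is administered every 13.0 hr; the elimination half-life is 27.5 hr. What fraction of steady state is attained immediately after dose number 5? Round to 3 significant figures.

0.806

k = ln 2 / 27.5 = 0.02521 hr⁻¹
f_n = 1 − e^(−nkτ) = 1 − e^(−5 × 0.02521 × 13.0) = 1 − e^(−1.638) = 1 − 0.1943 ≈ 0.806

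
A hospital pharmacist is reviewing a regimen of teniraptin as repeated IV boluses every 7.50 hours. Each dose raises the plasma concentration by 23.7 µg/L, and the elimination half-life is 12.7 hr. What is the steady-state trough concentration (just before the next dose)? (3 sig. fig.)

46.9 µg/L

k = ln 2 / 12.7 = 0.05458 hr⁻¹
Fraction remaining after one interval: e^(−kτ) = e^(−0.05458 × 7.50) = 0.6641
R = 1 / (1 − 0.6641) = 2.977
Css,max = 23.7 × 2.977 = 70.55 µg/L
Css,min = Css,max × e^(−kτ) = 70.55 × 0.6641 ≈ 46.9 µg/L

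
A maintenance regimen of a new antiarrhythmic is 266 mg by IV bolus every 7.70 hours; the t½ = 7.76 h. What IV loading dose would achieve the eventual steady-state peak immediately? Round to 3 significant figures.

535 mg

k = ln 2 / 7.76 = 0.08932 h⁻¹
Accumulation ratio R = 1 / (1 − e^(−kτ)) = 1 / (1 − e^(−0.08932×7.70)) = 1 / (1 − 0.5027) = 2.011
Loading dose = maintenance dose × R = 266 × 2.011 ≈ 535 mg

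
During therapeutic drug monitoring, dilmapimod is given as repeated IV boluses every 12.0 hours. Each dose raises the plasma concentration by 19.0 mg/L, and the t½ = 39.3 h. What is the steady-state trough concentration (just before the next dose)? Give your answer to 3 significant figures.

k = ln 2 / 39.3 = 0.01764 h⁻¹
Fraction remaining after one interval: e^(−kτ) = e^(−0.01764 × 12.0) = 0.8092
R = 1 / (1 − 0.8092) = 5.242
Css,max = 19.0 × 5.242 = 99.61 mg/L
Css,min = Css,max × e^(−kτ) = 99.61 × 0.8092 ≈ 80.6 mg/L

80.6 mg/L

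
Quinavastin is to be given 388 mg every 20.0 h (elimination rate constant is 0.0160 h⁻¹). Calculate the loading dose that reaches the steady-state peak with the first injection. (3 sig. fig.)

Accumulation ratio R = 1 / (1 − e^(−kτ)) = 1 / (1 − e^(−0.01600×20.0)) = 1 / (1 − 0.7261) = 3.652
Loading dose = maintenance dose × R = 388 × 3.652 ≈ 1420 mg

1420 mg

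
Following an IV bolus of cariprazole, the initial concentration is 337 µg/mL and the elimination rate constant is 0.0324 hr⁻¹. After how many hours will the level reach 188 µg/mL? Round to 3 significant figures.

C(t) = C₀ e^(−kt)  ⇒  t = ln(C₀/C) / k
t = ln(337/188) / 0.03240 = 0.5836 / 0.03240 ≈ 18.0 hours

18.0 hours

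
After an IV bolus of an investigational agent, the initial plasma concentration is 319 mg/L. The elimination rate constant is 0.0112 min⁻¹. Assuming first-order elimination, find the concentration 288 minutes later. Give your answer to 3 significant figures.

C(t) = C₀ e^(−kt) = 319 × e^(−0.01120 × 288) = 319 × e^(−3.226) = 319 × 0.03973 ≈ 12.7 mg/L

12.7 mg/L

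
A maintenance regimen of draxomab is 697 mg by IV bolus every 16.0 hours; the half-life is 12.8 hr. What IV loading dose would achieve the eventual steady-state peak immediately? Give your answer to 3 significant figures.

1200 mg

k = ln 2 / 12.8 = 0.05415 hr⁻¹
Accumulation ratio R = 1 / (1 − e^(−kτ)) = 1 / (1 − e^(−0.05415×16.0)) = 1 / (1 − 0.4204) = 1.725
Loading dose = maintenance dose × R = 697 × 1.725 ≈ 1200 mg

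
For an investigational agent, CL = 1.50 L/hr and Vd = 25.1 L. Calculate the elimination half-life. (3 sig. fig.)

k = CL / V = 1.50 / 25.1 = 0.05976 hr⁻¹
t½ = ln 2 / k = ln 2 / 0.05976 ≈ 11.6 hours

11.6 hours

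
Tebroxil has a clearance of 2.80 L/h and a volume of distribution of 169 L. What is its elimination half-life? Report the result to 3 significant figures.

41.8 hours

k = CL / V = 2.80 / 169 = 0.01657 h⁻¹
t½ = ln 2 / k = ln 2 / 0.01657 ≈ 41.8 hours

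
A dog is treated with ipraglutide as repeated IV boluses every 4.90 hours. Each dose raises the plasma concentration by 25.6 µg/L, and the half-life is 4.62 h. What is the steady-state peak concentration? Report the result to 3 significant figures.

k = ln 2 / 4.62 = 0.1500 h⁻¹
Fraction remaining after one interval: e^(−kτ) = e^(−0.1500 × 4.90) = 0.4794
R = 1 / (1 − 0.4794) = 1.921
Css,max = 25.6 × 1.921 ≈ 49.2 µg/L

49.2 µg/L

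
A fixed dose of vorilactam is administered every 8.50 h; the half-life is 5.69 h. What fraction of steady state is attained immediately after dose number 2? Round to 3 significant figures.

0.874

k = ln 2 / 5.69 = 0.1218 h⁻¹
f_n = 1 − e^(−nkτ) = 1 − e^(−2 × 0.1218 × 8.50) = 1 − e^(−2.071) = 1 − 0.1261 ≈ 0.874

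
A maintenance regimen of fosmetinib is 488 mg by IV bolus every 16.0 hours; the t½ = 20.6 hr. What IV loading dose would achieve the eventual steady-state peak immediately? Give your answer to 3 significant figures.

k = ln 2 / 20.6 = 0.03365 hr⁻¹
Accumulation ratio R = 1 / (1 − e^(−kτ)) = 1 / (1 − e^(−0.03365×16.0)) = 1 / (1 − 0.5837) = 2.402
Loading dose = maintenance dose × R = 488 × 2.402 ≈ 1170 mg

1170 mg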